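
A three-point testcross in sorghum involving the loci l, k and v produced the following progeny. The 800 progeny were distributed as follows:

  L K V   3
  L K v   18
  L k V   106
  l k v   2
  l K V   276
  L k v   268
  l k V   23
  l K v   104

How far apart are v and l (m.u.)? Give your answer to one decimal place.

26.9 m.u.

The two most frequent reciprocal classes, l K V and L k v, are the parental types, so the F1 was l K V / L k v.
The two rarest classes, L K V and l k v, are the double crossovers. Comparing them with the parentals, only the l allele has switched, so l is the middle locus and the order is v – l – k.
Crossovers in the v–l interval produce the single-crossover classes l K v and L k V (104 + 106 = 210) plus the double crossovers (5).
RF(v–l) = (210 + 5) / 800 = 215/800 = 0.2687 → 26.9 m.u.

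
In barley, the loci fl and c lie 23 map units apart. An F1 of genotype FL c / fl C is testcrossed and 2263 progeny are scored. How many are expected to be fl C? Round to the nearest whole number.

871

A map distance of 23 map units corresponds to a recombination frequency of 0.230.
The F1 is FL c / fl C, so fl C is a parental gamete class with expected frequency (1 − r)/2 = 0.770/2 = 0.3850.
Expected number = 0.3850 × 2263 = 871.25 ≈ 871.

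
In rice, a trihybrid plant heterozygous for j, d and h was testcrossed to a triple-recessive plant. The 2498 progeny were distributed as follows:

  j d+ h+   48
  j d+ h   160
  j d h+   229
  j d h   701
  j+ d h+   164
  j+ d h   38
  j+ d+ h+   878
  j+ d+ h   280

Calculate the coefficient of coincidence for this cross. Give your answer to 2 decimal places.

The two most frequent reciprocal classes, j d h and j+ d+ h+, are the parental types, so the F1 was j d h / j+ d+ h+.
The two rarest classes, j+ d h and j d+ h+, are the double crossovers. Comparing them with the parentals, only the j allele has switched, so j is the middle locus and the order is h – j – d.
h–j: (509 + 86)/2498 = 0.2382; j–d: (324 + 86)/2498 = 0.1641.
Expected DCO frequency = 0.2382 × 0.1641 ≈ 0.03909; observed = 86/2498 ≈ 0.03443.
Coefficient of coincidence = 0.03443/0.03909 ≈ 0.88.

0.88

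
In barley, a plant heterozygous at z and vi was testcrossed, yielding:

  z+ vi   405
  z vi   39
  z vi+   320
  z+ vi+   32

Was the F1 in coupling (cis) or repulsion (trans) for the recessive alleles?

The two most frequent classes are z+ vi (405) and z vi+ (320); these are the parental (non-recombinant) types.
So the F1 carried z+ vi on one chromosome and z vi+ on the other — the recessive alleles are on opposite chromosomes (trans / repulsion).

trans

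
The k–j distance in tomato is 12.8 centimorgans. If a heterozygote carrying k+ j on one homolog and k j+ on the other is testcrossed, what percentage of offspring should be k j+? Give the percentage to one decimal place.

A map distance of 12.8 centimorgans corresponds to a recombination frequency of 0.128.
The F1 is k+ j / k j+, so k j+ is a parental gamete class with expected frequency (1 − r)/2 = 0.872/2 = 0.4360.
That is 0.4360 = 43.6% of the progeny.

43.6%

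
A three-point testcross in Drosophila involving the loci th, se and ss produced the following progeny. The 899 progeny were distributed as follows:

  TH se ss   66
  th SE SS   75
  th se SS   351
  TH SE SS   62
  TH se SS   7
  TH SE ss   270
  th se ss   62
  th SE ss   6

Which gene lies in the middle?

The two most frequent reciprocal classes, TH SE ss and th se SS, are the parental types, so the F1 was TH SE ss / th se SS.
The two rarest classes, th SE ss and TH se SS, are the double crossovers. Comparing them with the parentals, only the th allele has switched, so th is the middle locus and the order is se – th – ss.

th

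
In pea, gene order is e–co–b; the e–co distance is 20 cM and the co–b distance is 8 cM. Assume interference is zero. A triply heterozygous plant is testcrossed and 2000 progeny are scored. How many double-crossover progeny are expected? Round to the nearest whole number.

32

Map distances give recombination frequencies of 0.200 and 0.080 for the two intervals.
With no interference, expected double-crossover frequency = 0.200 × 0.080 = 0.01600.
Expected number = 0.01600 × 2000 = 32.00 ≈ 32.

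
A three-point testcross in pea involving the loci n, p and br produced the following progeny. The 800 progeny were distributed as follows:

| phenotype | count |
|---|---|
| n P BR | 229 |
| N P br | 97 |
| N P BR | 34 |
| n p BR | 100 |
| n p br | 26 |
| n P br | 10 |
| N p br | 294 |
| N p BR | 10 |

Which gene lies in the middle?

The two most frequent reciprocal classes, N p br and n P BR, are the parental types, so the F1 was N p br / n P BR.
The two rarest classes, N p BR and n P br, are the double crossovers. Comparing them with the parentals, only the br allele has switched, so br is the middle locus and the order is p – br – n.

br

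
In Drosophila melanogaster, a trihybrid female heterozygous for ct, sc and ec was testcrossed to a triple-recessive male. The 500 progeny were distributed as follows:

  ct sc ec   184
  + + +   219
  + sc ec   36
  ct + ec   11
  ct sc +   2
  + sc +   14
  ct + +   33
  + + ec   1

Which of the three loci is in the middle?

The two most frequent reciprocal classes, + + + and ct sc ec, are the parental types, so the F1 was + + + / ct sc ec.
The two rarest classes, + + ec and ct sc +, are the double crossovers. Comparing them with the parentals, only the ec allele has switched, so ec is the middle locus and the order is ct – ec – sc.

ec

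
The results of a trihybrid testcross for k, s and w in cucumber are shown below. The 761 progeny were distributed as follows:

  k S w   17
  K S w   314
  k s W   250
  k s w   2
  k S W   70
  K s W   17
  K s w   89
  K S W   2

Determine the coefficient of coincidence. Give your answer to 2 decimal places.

The two most frequent reciprocal classes, K S w and k s W, are the parental types, so the F1 was K S w / k s W.
The two rarest classes, K S W and k s w, are the double crossovers. Comparing them with the parentals, only the w allele has switched, so w is the middle locus and the order is k – w – s.
k–w: (34 + 4)/761 = 0.0499; w–s: (159 + 4)/761 = 0.2142.
Expected DCO frequency = 0.0499 × 0.2142 ≈ 0.01069; observed = 4/761 ≈ 0.00526.
Coefficient of coincidence = 0.00526/0.01069 ≈ 0.49.

0.49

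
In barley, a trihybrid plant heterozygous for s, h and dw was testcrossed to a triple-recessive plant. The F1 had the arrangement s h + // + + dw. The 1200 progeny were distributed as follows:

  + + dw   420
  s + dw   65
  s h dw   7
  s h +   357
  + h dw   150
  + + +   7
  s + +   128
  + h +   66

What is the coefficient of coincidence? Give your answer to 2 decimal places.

The two rarest classes, s h dw and + + +, are the double crossovers. Comparing them with the parentals, only the dw allele has switched, so dw is the middle locus and the order is h – dw – s.
h–dw: (278 + 14)/1200 = 0.2433; dw–s: (131 + 14)/1200 = 0.1208.
Expected DCO frequency = 0.2433 × 0.1208 ≈ 0.02939; observed = 14/1200 ≈ 0.01167.
Coefficient of coincidence = 0.01167/0.02939 ≈ 0.40.

0.40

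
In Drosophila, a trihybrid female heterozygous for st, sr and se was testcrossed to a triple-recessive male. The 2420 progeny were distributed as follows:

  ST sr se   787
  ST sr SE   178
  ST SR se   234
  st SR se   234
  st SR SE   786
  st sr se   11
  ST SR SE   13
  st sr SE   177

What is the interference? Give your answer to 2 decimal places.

The two most frequent reciprocal classes, ST sr se and st SR SE, are the parental types, so the F1 was ST sr se / st SR SE.
The two rarest classes, st sr se and ST SR SE, are the double crossovers. Comparing them with the parentals, only the st allele has switched, so st is the middle locus and the order is se – st – sr.
se–st: (412 + 24)/2420 = 0.1802; st–sr: (411 + 24)/2420 = 0.1798.
Expected DCO frequency = 0.1802 × 0.1798 ≈ 0.03240; observed = 24/2420 ≈ 0.00992.
Coefficient of coincidence = 0.00992/0.03240 ≈ 0.31; interference = 1 − 0.31 = 0.69.

0.69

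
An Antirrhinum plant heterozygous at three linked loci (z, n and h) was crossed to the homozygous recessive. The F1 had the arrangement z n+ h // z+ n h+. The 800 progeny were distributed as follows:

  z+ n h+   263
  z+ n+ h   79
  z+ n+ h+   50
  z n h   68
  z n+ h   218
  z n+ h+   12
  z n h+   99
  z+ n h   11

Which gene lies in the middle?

The two rarest classes, z n+ h+ and z+ n h, are the double crossovers. Comparing them with the parentals, only the h allele has switched, so h is the middle locus and the order is z – h – n.

h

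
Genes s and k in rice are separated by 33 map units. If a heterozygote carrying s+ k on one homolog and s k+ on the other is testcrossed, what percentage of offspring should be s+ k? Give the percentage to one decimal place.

33.5%

A map distance of 33 map units corresponds to a recombination frequency of 0.330.
The F1 is s+ k / s k+, so s+ k is a parental gamete class with expected frequency (1 − r)/2 = 0.670/2 = 0.3350.
That is 0.3350 = 33.5% of the progeny.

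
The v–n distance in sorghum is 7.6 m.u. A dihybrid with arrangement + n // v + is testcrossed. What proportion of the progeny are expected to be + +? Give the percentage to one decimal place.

A map distance of 7.6 m.u. corresponds to a recombination frequency of 0.076.
The F1 is + n / v +, so + + is a recombinant gamete class with expected frequency r/2 = 0.076/2 = 0.0380.
That is 0.0380 = 3.8% of the progeny.

3.8%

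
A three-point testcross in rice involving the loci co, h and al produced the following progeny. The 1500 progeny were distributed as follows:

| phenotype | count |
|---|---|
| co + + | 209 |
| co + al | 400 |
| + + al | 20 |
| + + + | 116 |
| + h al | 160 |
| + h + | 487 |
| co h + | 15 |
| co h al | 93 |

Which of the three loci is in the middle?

co

The two most frequent reciprocal classes, + h + and co + al, are the parental types, so the F1 was + h + / co + al.
The two rarest classes, co h + and + + al, are the double crossovers. Comparing them with the parentals, only the co allele has switched, so co is the middle locus and the order is h – co – al.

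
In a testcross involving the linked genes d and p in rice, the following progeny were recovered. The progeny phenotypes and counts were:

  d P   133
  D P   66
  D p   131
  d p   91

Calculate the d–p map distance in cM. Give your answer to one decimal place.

37.3 cM

The two most frequent classes, D p (131) and d P (133), are the parental types, so the F1 was D p / d P.
The recombinant classes are D P and d p: 66 + 91 = 157.
Recombination frequency = 157/421 = 0.3729 ≈ 37.3%, i.e. 37.3 cM.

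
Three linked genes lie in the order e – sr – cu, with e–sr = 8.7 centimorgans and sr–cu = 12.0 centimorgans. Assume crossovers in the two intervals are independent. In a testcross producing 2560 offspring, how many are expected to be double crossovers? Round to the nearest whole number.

Map distances give recombination frequencies of 0.087 and 0.120 for the two intervals.
With no interference, expected double-crossover frequency = 0.087 × 0.120 = 0.01044.
Expected number = 0.01044 × 2560 = 26.73 ≈ 27.

27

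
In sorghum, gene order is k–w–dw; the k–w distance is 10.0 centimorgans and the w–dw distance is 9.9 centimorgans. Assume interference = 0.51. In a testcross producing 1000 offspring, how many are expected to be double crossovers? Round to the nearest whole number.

Map distances give recombination frequencies of 0.100 and 0.099 for the two intervals.
With interference 0.51 (so coincidence = 0.49), expected double-crossover frequency = 0.100 × 0.099 × 0.49 = 0.00485.
Expected number = 0.00485 × 1000 = 4.85 ≈ 5.

5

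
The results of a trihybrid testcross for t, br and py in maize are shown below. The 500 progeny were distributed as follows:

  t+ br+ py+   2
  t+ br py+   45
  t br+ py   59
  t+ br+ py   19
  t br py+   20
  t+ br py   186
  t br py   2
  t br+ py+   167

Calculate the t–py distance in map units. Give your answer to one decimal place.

21.6 map units

The two most frequent reciprocal classes, t+ br py and t br+ py+, are the parental types, so the F1 was t+ br py / t br+ py+.
The two rarest classes, t br py and t+ br+ py+, are the double crossovers. Comparing them with the parentals, only the t allele has switched, so t is the middle locus and the order is py – t – br.
Crossovers in the py–t interval produce the single-crossover classes t+ br py+ and t br+ py (45 + 59 = 104) plus the double crossovers (4).
RF(py–t) = (104 + 4) / 500 = 108/500 = 0.2160 → 21.6 map units.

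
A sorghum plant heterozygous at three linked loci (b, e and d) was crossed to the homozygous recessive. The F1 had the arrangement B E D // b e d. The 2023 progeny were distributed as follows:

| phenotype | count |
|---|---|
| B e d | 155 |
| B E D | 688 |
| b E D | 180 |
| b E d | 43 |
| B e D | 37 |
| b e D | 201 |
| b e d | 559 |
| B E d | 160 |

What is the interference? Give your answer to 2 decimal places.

0.12

The two rarest classes, B e D and b E d, are the double crossovers. Comparing them with the parentals, only the e allele has switched, so e is the middle locus and the order is b – e – d.
b–e: (335 + 80)/2023 = 0.2051; e–d: (361 + 80)/2023 = 0.2180.
Expected DCO frequency = 0.2051 × 0.2180 ≈ 0.04471; observed = 80/2023 ≈ 0.03955.
Coefficient of coincidence = 0.03955/0.04471 ≈ 0.88; interference = 1 − 0.88 = 0.12.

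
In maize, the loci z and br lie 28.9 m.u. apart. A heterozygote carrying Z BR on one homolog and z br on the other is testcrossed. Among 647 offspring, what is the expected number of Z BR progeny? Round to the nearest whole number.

230

A map distance of 28.9 m.u. corresponds to a recombination frequency of 0.289.
The F1 is Z BR / z br, so Z BR is a parental gamete class with expected frequency (1 − r)/2 = 0.711/2 = 0.3555.
Expected number = 0.3555 × 647 = 230.01 ≈ 230.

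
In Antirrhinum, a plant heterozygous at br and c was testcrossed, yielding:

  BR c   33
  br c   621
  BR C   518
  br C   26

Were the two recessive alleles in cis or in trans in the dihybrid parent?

The two most frequent classes are BR C (518) and br c (621); these are the parental (non-recombinant) types.
So the F1 carried BR C on one chromosome and br c on the other — the recessive alleles are on the same chromosome (cis / coupling).

cis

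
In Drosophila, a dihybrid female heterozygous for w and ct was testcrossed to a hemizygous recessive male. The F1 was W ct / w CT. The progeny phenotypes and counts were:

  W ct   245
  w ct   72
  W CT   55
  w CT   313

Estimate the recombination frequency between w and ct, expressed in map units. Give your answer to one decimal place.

The recombinant classes are W CT and w ct: 55 + 72 = 127.
Recombination frequency = 127/685 = 0.1854 ≈ 18.5%, i.e. 18.5 map units.

18.5 map units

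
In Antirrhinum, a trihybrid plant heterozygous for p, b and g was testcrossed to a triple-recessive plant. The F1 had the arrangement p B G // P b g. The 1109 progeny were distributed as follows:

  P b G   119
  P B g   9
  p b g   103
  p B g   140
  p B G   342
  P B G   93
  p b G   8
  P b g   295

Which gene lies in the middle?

The two rarest classes, p b G and P B g, are the double crossovers. Comparing them with the parentals, only the b allele has switched, so b is the middle locus and the order is p – b – g.

b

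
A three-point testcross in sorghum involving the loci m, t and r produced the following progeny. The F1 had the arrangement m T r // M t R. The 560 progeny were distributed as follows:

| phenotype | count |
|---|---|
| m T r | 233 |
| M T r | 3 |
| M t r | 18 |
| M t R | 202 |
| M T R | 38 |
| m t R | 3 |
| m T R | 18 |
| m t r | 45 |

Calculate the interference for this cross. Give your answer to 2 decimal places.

The two rarest classes, M T r and m t R, are the double crossovers. Comparing them with the parentals, only the m allele has switched, so m is the middle locus and the order is r – m – t.
r–m: (36 + 6)/560 = 0.0750; m–t: (83 + 6)/560 = 0.1589.
Expected DCO frequency = 0.0750 × 0.1589 ≈ 0.01192; observed = 6/560 ≈ 0.01071.
Coefficient of coincidence = 0.01071/0.01192 ≈ 0.90; interference = 1 − 0.90 = 0.10.

0.10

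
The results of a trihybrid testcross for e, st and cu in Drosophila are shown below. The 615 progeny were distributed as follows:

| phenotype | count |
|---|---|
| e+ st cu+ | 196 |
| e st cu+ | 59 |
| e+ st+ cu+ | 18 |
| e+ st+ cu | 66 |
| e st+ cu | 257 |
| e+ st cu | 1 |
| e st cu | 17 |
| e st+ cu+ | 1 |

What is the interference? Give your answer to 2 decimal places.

The two most frequent reciprocal classes, e+ st cu+ and e st+ cu, are the parental types, so the F1 was e+ st cu+ / e st+ cu.
The two rarest classes, e+ st cu and e st+ cu+, are the double crossovers. Comparing them with the parentals, only the cu allele has switched, so cu is the middle locus and the order is st – cu – e.
st–cu: (35 + 2)/615 = 0.0602; cu–e: (125 + 2)/615 = 0.2065.
Expected DCO frequency = 0.0602 × 0.2065 ≈ 0.01243; observed = 2/615 ≈ 0.00325.
Coefficient of coincidence = 0.00325/0.01243 ≈ 0.26; interference = 1 − 0.26 = 0.74.

0.74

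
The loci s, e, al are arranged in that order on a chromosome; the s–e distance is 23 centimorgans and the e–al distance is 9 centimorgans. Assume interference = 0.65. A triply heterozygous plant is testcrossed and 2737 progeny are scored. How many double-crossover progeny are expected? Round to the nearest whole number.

20

Map distances give recombination frequencies of 0.230 and 0.090 for the two intervals.
With interference 0.65 (so coincidence = 0.35), expected double-crossover frequency = 0.230 × 0.090 × 0.35 = 0.00724.
Expected number = 0.00724 × 2737 = 19.83 ≈ 20.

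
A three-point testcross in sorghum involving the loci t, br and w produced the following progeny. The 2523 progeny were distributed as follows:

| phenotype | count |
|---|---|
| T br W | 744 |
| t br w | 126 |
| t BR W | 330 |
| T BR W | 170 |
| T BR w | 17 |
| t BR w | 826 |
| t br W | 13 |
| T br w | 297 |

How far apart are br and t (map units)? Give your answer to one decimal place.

The two most frequent reciprocal classes, T br W and t BR w, are the parental types, so the F1 was T br W / t BR w.
The two rarest classes, t br W and T BR w, are the double crossovers. Comparing them with the parentals, only the t allele has switched, so t is the middle locus and the order is w – t – br.
Crossovers in the t–br interval produce the single-crossover classes T BR W and t br w (170 + 126 = 296) plus the double crossovers (30).
RF(t–br) = (296 + 30) / 2523 = 326/2523 = 0.1292 → 12.9 map units.

12.9 map units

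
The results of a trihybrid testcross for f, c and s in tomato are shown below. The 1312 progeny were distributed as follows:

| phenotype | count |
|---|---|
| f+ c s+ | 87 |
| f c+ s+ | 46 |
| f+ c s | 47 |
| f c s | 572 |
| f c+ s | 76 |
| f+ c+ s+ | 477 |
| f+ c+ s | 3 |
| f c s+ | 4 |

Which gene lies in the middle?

s

The two most frequent reciprocal classes, f c s and f+ c+ s+, are the parental types, so the F1 was f c s / f+ c+ s+.
The two rarest classes, f c s+ and f+ c+ s, are the double crossovers. Comparing them with the parentals, only the s allele has switched, so s is the middle locus and the order is f – s – c.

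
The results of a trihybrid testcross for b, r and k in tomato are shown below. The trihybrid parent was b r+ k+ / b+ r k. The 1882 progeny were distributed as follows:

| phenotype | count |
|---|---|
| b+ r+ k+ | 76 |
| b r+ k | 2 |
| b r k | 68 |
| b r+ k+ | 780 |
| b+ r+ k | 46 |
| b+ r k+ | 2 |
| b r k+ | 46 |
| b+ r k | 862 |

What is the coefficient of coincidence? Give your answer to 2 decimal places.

The two rarest classes, b r+ k and b+ r k+, are the double crossovers. Comparing them with the parentals, only the k allele has switched, so k is the middle locus and the order is r – k – b.
r–k: (92 + 4)/1882 = 0.0510; k–b: (144 + 4)/1882 = 0.0786.
Expected DCO frequency = 0.0510 × 0.0786 ≈ 0.00401; observed = 4/1882 ≈ 0.00213.
Coefficient of coincidence = 0.00213/0.00401 ≈ 0.53.

0.53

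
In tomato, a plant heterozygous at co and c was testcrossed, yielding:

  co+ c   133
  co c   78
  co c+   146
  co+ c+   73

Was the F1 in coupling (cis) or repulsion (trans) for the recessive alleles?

The two most frequent classes are co+ c (133) and co c+ (146); these are the parental (non-recombinant) types.
So the F1 carried co+ c on one chromosome and co c+ on the other — the recessive alleles are on opposite chromosomes (trans / repulsion).

trans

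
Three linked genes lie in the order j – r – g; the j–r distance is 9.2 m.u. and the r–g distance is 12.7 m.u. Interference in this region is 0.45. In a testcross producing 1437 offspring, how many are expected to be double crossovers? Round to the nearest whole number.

9

Map distances give recombination frequencies of 0.092 and 0.127 for the two intervals.
With interference 0.45 (so coincidence = 0.55), expected double-crossover frequency = 0.092 × 0.127 × 0.55 = 0.00643.
Expected number = 0.00643 × 1437 = 9.23 ≈ 9.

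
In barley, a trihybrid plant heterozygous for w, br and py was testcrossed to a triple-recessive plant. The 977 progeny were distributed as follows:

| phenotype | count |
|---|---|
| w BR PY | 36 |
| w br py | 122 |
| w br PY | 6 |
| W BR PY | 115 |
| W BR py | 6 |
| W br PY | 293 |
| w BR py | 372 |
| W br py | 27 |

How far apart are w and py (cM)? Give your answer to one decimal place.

The two most frequent reciprocal classes, w BR py and W br PY, are the parental types, so the F1 was w BR py / W br PY.
The two rarest classes, W BR py and w br PY, are the double crossovers. Comparing them with the parentals, only the w allele has switched, so w is the middle locus and the order is br – w – py.
Crossovers in the w–py interval produce the single-crossover classes w BR PY and W br py (36 + 27 = 63) plus the double crossovers (12).
RF(w–py) = (63 + 12) / 977 = 75/977 = 0.0768 → 7.7 cM.

7.7 cM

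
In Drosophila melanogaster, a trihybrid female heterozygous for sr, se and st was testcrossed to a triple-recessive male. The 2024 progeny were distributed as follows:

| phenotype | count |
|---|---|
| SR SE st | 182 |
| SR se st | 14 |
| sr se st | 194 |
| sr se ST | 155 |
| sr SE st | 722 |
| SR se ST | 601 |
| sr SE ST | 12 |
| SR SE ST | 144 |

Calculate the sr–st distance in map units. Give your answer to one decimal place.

17.9 map units

The two most frequent reciprocal classes, sr SE st and SR se ST, are the parental types, so the F1 was sr SE st / SR se ST.
The two rarest classes, sr SE ST and SR se st, are the double crossovers. Comparing them with the parentals, only the st allele has switched, so st is the middle locus and the order is sr – st – se.
Crossovers in the sr–st interval produce the single-crossover classes SR SE st and sr se ST (182 + 155 = 337) plus the double crossovers (26).
RF(sr–st) = (337 + 26) / 2024 = 363/2024 = 0.1793 → 17.9 map units.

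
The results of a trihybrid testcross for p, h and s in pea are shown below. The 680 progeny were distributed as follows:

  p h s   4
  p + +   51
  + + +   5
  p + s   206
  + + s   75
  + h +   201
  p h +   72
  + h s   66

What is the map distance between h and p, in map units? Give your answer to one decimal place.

22.9 map units

The two most frequent reciprocal classes, + h + and p + s, are the parental types, so the F1 was + h + / p + s.
The two rarest classes, + + + and p h s, are the double crossovers. Comparing them with the parentals, only the h allele has switched, so h is the middle locus and the order is p – h – s.
Crossovers in the p–h interval produce the single-crossover classes p h + and + + s (72 + 75 = 147) plus the double crossovers (9).
RF(p–h) = (147 + 9) / 680 = 156/680 = 0.2294 → 22.9 map units.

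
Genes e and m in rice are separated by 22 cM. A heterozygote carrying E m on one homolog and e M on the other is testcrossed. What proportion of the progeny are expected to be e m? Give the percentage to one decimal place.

11.0%

A map distance of 22 cM corresponds to a recombination frequency of 0.220.
The F1 is E m / e M, so e m is a recombinant gamete class with expected frequency r/2 = 0.220/2 = 0.1100.
That is 0.1100 = 11.0% of the progeny.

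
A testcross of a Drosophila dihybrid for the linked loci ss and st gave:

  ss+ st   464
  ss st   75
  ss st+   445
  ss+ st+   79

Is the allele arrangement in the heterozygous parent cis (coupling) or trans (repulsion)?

The two most frequent classes are ss+ st (464) and ss st+ (445); these are the parental (non-recombinant) types.
So the F1 carried ss+ st on one chromosome and ss st+ on the other — the recessive alleles are on opposite chromosomes (trans / repulsion).

trans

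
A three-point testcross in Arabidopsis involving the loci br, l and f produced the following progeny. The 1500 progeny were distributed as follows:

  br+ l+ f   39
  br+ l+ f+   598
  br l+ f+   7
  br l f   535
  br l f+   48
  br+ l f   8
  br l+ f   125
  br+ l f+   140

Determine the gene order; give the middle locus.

The two most frequent reciprocal classes, br+ l+ f+ and br l f, are the parental types, so the F1 was br+ l+ f+ / br l f.
The two rarest classes, br l+ f+ and br+ l f, are the double crossovers. Comparing them with the parentals, only the br allele has switched, so br is the middle locus and the order is f – br – l.

br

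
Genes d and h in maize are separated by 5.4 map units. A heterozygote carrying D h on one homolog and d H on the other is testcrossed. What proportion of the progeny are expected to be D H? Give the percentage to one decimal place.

A map distance of 5.4 map units corresponds to a recombination frequency of 0.054.
The F1 is D h / d H, so D H is a recombinant gamete class with expected frequency r/2 = 0.054/2 = 0.0270.
That is 0.0270 = 2.7% of the progeny.

2.7%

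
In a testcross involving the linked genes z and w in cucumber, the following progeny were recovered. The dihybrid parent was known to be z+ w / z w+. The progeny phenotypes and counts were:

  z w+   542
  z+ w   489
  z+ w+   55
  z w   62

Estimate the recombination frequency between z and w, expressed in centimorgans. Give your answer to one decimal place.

10.2 centimorgans

The recombinant classes are z+ w+ and z w: 55 + 62 = 117.
Recombination frequency = 117/1148 = 0.1019 ≈ 10.2%, i.e. 10.2 centimorgans.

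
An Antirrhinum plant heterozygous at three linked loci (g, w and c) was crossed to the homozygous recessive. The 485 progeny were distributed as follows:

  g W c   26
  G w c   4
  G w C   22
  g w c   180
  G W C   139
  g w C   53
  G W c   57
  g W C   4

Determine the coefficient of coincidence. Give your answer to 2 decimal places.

The two most frequent reciprocal classes, G W C and g w c, are the parental types, so the F1 was G W C / g w c.
The two rarest classes, g W C and G w c, are the double crossovers. Comparing them with the parentals, only the g allele has switched, so g is the middle locus and the order is c – g – w.
c–g: (110 + 8)/485 = 0.2433; g–w: (48 + 8)/485 = 0.1155.
Expected DCO frequency = 0.2433 × 0.1155 ≈ 0.02810; observed = 8/485 ≈ 0.01649.
Coefficient of coincidence = 0.01649/0.02810 ≈ 0.59.

0.59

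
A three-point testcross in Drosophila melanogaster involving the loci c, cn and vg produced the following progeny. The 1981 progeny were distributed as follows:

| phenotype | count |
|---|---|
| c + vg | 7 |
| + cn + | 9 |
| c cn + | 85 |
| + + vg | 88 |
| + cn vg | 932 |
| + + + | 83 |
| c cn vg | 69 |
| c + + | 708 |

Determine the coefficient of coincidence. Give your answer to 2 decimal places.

The two most frequent reciprocal classes, c + + and + cn vg, are the parental types, so the F1 was c + + / + cn vg.
The two rarest classes, c + vg and + cn +, are the double crossovers. Comparing them with the parentals, only the vg allele has switched, so vg is the middle locus and the order is cn – vg – c.
cn–vg: (173 + 16)/1981 = 0.0954; vg–c: (152 + 16)/1981 = 0.0848.
Expected DCO frequency = 0.0954 × 0.0848 ≈ 0.00809; observed = 16/1981 ≈ 0.00808.
Coefficient of coincidence = 0.00808/0.00809 ≈ 1.00.

1.00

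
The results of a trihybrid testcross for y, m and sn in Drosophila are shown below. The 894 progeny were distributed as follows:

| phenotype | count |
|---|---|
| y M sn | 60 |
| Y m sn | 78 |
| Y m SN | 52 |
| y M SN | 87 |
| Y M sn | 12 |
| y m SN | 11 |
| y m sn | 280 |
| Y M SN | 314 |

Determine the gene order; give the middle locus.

The two most frequent reciprocal classes, Y M SN and y m sn, are the parental types, so the F1 was Y M SN / y m sn.
The two rarest classes, Y M sn and y m SN, are the double crossovers. Comparing them with the parentals, only the sn allele has switched, so sn is the middle locus and the order is y – sn – m.

sn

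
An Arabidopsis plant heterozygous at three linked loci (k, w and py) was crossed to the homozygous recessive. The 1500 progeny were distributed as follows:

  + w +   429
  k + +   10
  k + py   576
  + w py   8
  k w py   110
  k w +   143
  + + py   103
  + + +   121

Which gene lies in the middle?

py

The two most frequent reciprocal classes, + w + and k + py, are the parental types, so the F1 was + w + / k + py.
The two rarest classes, + w py and k + +, are the double crossovers. Comparing them with the parentals, only the py allele has switched, so py is the middle locus and the order is k – py – w.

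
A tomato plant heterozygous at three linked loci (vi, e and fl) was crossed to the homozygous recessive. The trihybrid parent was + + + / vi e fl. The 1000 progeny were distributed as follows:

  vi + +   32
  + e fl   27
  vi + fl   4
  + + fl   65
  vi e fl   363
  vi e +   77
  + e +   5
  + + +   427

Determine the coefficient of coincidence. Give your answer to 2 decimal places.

The two rarest classes, + e + and vi + fl, are the double crossovers. Comparing them with the parentals, only the e allele has switched, so e is the middle locus and the order is vi – e – fl.
vi–e: (59 + 9)/1000 = 0.0680; e–fl: (142 + 9)/1000 = 0.1510.
Expected DCO frequency = 0.0680 × 0.1510 ≈ 0.01027; observed = 9/1000 ≈ 0.00900.
Coefficient of coincidence = 0.00900/0.01027 ≈ 0.88.

0.88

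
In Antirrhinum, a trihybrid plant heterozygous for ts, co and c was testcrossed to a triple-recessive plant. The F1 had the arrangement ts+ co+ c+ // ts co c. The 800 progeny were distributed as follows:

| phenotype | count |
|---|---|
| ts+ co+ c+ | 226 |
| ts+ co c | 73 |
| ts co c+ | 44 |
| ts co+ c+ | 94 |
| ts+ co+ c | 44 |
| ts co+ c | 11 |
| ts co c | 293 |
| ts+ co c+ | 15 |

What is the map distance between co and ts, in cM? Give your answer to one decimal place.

The two rarest classes, ts+ co c+ and ts co+ c, are the double crossovers. Comparing them with the parentals, only the co allele has switched, so co is the middle locus and the order is ts – co – c.
Crossovers in the ts–co interval produce the single-crossover classes ts co+ c+ and ts+ co c (94 + 73 = 167) plus the double crossovers (26).
RF(ts–co) = (167 + 26) / 800 = 193/800 = 0.2412 → 24.1 cM.

24.1 cM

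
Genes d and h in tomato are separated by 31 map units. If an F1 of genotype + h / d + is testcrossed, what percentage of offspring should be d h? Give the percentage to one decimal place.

A map distance of 31 map units corresponds to a recombination frequency of 0.310.
The F1 is + h / d +, so d h is a recombinant gamete class with expected frequency r/2 = 0.310/2 = 0.1550.
That is 0.1550 = 15.5% of the progeny.

15.5%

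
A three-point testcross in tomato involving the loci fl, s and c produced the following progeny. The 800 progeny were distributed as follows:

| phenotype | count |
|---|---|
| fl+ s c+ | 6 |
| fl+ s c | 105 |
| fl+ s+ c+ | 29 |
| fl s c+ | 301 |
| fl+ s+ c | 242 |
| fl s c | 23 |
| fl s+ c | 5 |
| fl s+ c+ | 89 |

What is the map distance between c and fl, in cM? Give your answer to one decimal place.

7.9 cM

The two most frequent reciprocal classes, fl+ s+ c and fl s c+, are the parental types, so the F1 was fl+ s+ c / fl s c+.
The two rarest classes, fl s+ c and fl+ s c+, are the double crossovers. Comparing them with the parentals, only the fl allele has switched, so fl is the middle locus and the order is s – fl – c.
Crossovers in the fl–c interval produce the single-crossover classes fl+ s+ c+ and fl s c (29 + 23 = 52) plus the double crossovers (11).
RF(fl–c) = (52 + 11) / 800 = 63/800 = 0.0788 → 7.9 cM.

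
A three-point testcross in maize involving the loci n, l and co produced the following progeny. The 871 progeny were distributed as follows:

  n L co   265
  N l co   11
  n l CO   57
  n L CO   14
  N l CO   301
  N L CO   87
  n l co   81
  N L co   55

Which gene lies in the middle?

The two most frequent reciprocal classes, n L co and N l CO, are the parental types, so the F1 was n L co / N l CO.
The two rarest classes, n L CO and N l co, are the double crossovers. Comparing them with the parentals, only the co allele has switched, so co is the middle locus and the order is l – co – n.

co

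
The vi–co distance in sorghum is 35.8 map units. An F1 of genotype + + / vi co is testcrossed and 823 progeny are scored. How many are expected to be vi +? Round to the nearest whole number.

A map distance of 35.8 map units corresponds to a recombination frequency of 0.358.
The F1 is + + / vi co, so vi + is a recombinant gamete class with expected frequency r/2 = 0.358/2 = 0.1790.
Expected number = 0.1790 × 823 = 147.32 ≈ 147.

147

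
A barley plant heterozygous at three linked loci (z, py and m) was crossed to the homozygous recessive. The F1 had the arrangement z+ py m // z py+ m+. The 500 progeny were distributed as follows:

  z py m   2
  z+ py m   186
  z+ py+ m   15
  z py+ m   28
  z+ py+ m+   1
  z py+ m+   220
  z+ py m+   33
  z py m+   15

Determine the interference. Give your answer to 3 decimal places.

0.290

The two rarest classes, z py m and z+ py+ m+, are the double crossovers. Comparing them with the parentals, only the z allele has switched, so z is the middle locus and the order is m – z – py.
m–z: (61 + 3)/500 = 0.1280; z–py: (30 + 3)/500 = 0.0660.
Expected DCO frequency = 0.1280 × 0.0660 ≈ 0.00845; observed = 3/500 ≈ 0.00600.
Coefficient of coincidence = 0.00600/0.00845 ≈ 0.710; interference = 1 − 0.710 = 0.290.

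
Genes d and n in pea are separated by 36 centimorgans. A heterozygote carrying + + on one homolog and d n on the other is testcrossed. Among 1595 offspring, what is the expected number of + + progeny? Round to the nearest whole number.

A map distance of 36 centimorgans corresponds to a recombination frequency of 0.360.
The F1 is + + / d n, so + + is a parental gamete class with expected frequency (1 − r)/2 = 0.640/2 = 0.3200.
Expected number = 0.3200 × 1595 = 510.40 ≈ 510.

510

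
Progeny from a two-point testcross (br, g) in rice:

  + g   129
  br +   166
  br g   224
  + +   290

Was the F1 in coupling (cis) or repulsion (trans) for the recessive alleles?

The two most frequent classes are + + (290) and br g (224); these are the parental (non-recombinant) types.
So the F1 carried + + on one chromosome and br g on the other — the recessive alleles are on the same chromosome (cis / coupling).

cis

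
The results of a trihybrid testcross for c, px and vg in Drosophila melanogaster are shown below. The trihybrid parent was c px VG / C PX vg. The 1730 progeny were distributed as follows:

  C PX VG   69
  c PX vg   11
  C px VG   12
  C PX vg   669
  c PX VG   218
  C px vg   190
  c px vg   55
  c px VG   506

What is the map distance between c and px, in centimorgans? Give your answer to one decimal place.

24.9 centimorgans

The two rarest classes, C px VG and c PX vg, are the double crossovers. Comparing them with the parentals, only the c allele has switched, so c is the middle locus and the order is vg – c – px.
Crossovers in the c–px interval produce the single-crossover classes c PX VG and C px vg (218 + 190 = 408) plus the double crossovers (23).
RF(c–px) = (408 + 23) / 1730 = 431/1730 = 0.2491 → 24.9 centimorgans.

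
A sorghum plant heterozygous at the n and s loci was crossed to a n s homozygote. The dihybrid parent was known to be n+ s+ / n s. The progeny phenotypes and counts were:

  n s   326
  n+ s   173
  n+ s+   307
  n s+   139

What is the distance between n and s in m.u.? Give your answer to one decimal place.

33.0 m.u.

The recombinant classes are n+ s and n s+: 173 + 139 = 312.
Recombination frequency = 312/945 = 0.3302 ≈ 33.0%, i.e. 33.0 m.u.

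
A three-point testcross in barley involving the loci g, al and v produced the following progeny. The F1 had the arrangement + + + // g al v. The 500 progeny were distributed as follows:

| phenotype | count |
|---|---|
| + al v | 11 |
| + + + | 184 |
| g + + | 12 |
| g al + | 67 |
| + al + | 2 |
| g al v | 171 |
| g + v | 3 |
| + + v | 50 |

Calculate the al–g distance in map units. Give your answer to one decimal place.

The two rarest classes, + al + and g + v, are the double crossovers. Comparing them with the parentals, only the al allele has switched, so al is the middle locus and the order is v – al – g.
Crossovers in the al–g interval produce the single-crossover classes g + + and + al v (12 + 11 = 23) plus the double crossovers (5).
RF(al–g) = (23 + 5) / 500 = 28/500 = 0.0560 → 5.6 map units.

5.6 map units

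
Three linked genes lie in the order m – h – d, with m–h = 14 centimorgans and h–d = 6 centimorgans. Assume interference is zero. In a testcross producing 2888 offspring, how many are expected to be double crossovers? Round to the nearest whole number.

Map distances give recombination frequencies of 0.140 and 0.060 for the two intervals.
With no interference, expected double-crossover frequency = 0.140 × 0.060 = 0.00840.
Expected number = 0.00840 × 2888 = 24.26 ≈ 24.

24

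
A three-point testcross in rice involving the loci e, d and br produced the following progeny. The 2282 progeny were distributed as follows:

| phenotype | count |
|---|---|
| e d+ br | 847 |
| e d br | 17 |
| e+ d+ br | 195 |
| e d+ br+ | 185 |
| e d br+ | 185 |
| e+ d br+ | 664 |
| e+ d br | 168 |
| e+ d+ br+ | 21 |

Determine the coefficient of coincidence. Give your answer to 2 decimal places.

0.53

The two most frequent reciprocal classes, e+ d br+ and e d+ br, are the parental types, so the F1 was e+ d br+ / e d+ br.
The two rarest classes, e+ d+ br+ and e d br, are the double crossovers. Comparing them with the parentals, only the d allele has switched, so d is the middle locus and the order is br – d – e.
br–d: (353 + 38)/2282 = 0.1713; d–e: (380 + 38)/2282 = 0.1832.
Expected DCO frequency = 0.1713 × 0.1832 ≈ 0.03138; observed = 38/2282 ≈ 0.01665.
Coefficient of coincidence = 0.01665/0.03138 ≈ 0.53.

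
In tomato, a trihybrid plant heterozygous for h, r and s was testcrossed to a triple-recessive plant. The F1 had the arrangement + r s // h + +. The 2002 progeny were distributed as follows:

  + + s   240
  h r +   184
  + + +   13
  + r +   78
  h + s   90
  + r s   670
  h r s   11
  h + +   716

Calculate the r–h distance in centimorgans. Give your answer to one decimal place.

22.4 centimorgans

The two rarest classes, h r s and + + +, are the double crossovers. Comparing them with the parentals, only the h allele has switched, so h is the middle locus and the order is r – h – s.
Crossovers in the r–h interval produce the single-crossover classes + + s and h r + (240 + 184 = 424) plus the double crossovers (24).
RF(r–h) = (424 + 24) / 2002 = 448/2002 = 0.2238 → 22.4 centimorgans.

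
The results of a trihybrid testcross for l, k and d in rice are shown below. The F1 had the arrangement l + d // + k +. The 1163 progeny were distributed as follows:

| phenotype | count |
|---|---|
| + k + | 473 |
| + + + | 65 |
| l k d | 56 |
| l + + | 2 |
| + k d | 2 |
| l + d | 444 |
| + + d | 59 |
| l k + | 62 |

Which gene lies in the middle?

The two rarest classes, l + + and + k d, are the double crossovers. Comparing them with the parentals, only the d allele has switched, so d is the middle locus and the order is k – d – l.

d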